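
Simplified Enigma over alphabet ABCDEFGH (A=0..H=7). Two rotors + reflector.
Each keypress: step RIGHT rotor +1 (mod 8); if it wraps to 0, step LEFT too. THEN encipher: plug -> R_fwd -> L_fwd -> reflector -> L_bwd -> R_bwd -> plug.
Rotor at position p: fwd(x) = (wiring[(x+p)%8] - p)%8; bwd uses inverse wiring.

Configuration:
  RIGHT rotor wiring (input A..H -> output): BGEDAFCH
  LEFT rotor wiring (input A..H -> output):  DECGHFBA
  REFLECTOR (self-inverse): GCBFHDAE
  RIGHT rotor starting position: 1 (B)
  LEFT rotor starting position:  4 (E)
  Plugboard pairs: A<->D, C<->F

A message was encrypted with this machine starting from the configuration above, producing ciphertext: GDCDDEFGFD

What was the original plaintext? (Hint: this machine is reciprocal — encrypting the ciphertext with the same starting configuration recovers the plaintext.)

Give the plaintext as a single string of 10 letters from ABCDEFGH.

Char 1 ('G'): step: R->2, L=4; G->plug->G->R->H->L->C->refl->B->L'->B->R'->B->plug->B
Char 2 ('D'): step: R->3, L=4; D->plug->A->R->A->L->D->refl->F->L'->C->R'->C->plug->F
Char 3 ('C'): step: R->4, L=4; C->plug->F->R->C->L->F->refl->D->L'->A->R'->G->plug->G
Char 4 ('D'): step: R->5, L=4; D->plug->A->R->A->L->D->refl->F->L'->C->R'->C->plug->F
Char 5 ('D'): step: R->6, L=4; D->plug->A->R->E->L->H->refl->E->L'->D->R'->C->plug->F
Char 6 ('E'): step: R->7, L=4; E->plug->E->R->E->L->H->refl->E->L'->D->R'->H->plug->H
Char 7 ('F'): step: R->0, L->5 (L advanced); F->plug->C->R->E->L->H->refl->E->L'->B->R'->A->plug->D
Char 8 ('G'): step: R->1, L=5; G->plug->G->R->G->L->B->refl->C->L'->H->R'->D->plug->A
Char 9 ('F'): step: R->2, L=5; F->plug->C->R->G->L->B->refl->C->L'->H->R'->G->plug->G
Char 10 ('D'): step: R->3, L=5; D->plug->A->R->A->L->A->refl->G->L'->D->R'->G->plug->G

Answer: BFGFFHDAGG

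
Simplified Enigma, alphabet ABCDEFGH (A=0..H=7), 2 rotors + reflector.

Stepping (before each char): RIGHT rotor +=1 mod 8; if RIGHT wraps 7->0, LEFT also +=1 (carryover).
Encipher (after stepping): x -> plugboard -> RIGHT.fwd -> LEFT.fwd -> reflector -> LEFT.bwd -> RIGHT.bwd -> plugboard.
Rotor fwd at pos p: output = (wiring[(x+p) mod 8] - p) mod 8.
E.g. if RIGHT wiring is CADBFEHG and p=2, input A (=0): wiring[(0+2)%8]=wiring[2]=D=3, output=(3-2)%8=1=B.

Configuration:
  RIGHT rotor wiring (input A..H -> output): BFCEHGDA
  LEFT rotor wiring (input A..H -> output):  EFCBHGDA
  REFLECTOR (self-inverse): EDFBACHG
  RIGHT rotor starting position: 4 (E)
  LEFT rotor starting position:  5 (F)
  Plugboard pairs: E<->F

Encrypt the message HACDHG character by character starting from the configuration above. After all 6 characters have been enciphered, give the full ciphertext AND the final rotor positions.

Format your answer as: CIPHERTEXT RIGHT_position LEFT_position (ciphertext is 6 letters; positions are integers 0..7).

Answer: FDHFBD 2 6

Derivation:
Char 1 ('H'): step: R->5, L=5; H->plug->H->R->C->L->D->refl->B->L'->A->R'->E->plug->F
Char 2 ('A'): step: R->6, L=5; A->plug->A->R->F->L->F->refl->C->L'->H->R'->D->plug->D
Char 3 ('C'): step: R->7, L=5; C->plug->C->R->G->L->E->refl->A->L'->E->R'->H->plug->H
Char 4 ('D'): step: R->0, L->6 (L advanced); D->plug->D->R->E->L->E->refl->A->L'->H->R'->E->plug->F
Char 5 ('H'): step: R->1, L=6; H->plug->H->R->A->L->F->refl->C->L'->B->R'->B->plug->B
Char 6 ('G'): step: R->2, L=6; G->plug->G->R->H->L->A->refl->E->L'->E->R'->D->plug->D
Final: ciphertext=FDHFBD, RIGHT=2, LEFT=6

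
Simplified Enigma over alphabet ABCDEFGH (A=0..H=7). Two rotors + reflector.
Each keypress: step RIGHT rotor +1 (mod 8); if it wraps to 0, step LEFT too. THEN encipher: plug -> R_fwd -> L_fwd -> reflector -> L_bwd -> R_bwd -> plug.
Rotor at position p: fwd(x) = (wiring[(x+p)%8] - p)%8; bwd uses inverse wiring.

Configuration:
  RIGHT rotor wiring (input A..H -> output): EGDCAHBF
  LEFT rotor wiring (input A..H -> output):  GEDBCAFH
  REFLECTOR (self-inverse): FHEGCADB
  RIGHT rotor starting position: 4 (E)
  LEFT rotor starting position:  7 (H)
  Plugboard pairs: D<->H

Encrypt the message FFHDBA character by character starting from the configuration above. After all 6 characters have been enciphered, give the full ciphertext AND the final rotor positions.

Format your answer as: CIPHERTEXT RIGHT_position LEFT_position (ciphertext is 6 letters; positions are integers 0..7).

Answer: EAEBFD 2 0

Derivation:
Char 1 ('F'): step: R->5, L=7; F->plug->F->R->G->L->B->refl->H->L'->B->R'->E->plug->E
Char 2 ('F'): step: R->6, L=7; F->plug->F->R->E->L->C->refl->E->L'->D->R'->A->plug->A
Char 3 ('H'): step: R->7, L=7; H->plug->D->R->E->L->C->refl->E->L'->D->R'->E->plug->E
Char 4 ('D'): step: R->0, L->0 (L advanced); D->plug->H->R->F->L->A->refl->F->L'->G->R'->B->plug->B
Char 5 ('B'): step: R->1, L=0; B->plug->B->R->C->L->D->refl->G->L'->A->R'->F->plug->F
Char 6 ('A'): step: R->2, L=0; A->plug->A->R->B->L->E->refl->C->L'->E->R'->H->plug->D
Final: ciphertext=EAEBFD, RIGHT=2, LEFT=0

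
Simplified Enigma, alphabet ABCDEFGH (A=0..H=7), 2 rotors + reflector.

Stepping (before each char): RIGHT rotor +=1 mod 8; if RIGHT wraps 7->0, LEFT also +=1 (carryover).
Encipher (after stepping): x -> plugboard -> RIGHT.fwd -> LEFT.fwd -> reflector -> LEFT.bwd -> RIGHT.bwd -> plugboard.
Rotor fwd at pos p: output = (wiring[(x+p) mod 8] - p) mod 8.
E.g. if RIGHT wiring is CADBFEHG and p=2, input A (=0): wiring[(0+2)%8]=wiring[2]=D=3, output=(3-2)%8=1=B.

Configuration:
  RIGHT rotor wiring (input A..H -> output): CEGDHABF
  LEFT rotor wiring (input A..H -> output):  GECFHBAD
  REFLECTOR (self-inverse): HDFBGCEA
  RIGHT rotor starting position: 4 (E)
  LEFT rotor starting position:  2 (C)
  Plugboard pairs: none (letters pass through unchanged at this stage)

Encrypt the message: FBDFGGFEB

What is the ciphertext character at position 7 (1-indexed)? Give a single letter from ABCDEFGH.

Char 1 ('F'): step: R->5, L=2; F->plug->F->R->B->L->D->refl->B->L'->F->R'->D->plug->D
Char 2 ('B'): step: R->6, L=2; B->plug->B->R->H->L->C->refl->F->L'->C->R'->H->plug->H
Char 3 ('D'): step: R->7, L=2; D->plug->D->R->H->L->C->refl->F->L'->C->R'->H->plug->H
Char 4 ('F'): step: R->0, L->3 (L advanced); F->plug->F->R->A->L->C->refl->F->L'->D->R'->D->plug->D
Char 5 ('G'): step: R->1, L=3; G->plug->G->R->E->L->A->refl->H->L'->H->R'->E->plug->E
Char 6 ('G'): step: R->2, L=3; G->plug->G->R->A->L->C->refl->F->L'->D->R'->F->plug->F
Char 7 ('F'): step: R->3, L=3; F->plug->F->R->H->L->H->refl->A->L'->E->R'->B->plug->B

B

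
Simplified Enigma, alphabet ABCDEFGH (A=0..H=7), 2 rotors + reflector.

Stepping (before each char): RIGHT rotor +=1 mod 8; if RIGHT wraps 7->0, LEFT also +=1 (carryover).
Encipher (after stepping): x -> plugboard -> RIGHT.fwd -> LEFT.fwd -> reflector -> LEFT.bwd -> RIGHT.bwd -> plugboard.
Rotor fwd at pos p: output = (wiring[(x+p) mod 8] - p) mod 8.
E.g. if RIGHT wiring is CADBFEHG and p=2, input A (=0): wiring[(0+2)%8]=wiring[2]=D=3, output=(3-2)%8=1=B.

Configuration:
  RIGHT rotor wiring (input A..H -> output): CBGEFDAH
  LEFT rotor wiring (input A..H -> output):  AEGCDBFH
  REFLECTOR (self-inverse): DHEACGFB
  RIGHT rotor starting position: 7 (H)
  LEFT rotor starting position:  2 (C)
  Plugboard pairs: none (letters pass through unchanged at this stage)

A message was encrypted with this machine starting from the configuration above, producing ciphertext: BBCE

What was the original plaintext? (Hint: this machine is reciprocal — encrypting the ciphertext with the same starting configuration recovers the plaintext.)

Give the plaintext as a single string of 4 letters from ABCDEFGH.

Char 1 ('B'): step: R->0, L->3 (L advanced); B->plug->B->R->B->L->A->refl->D->L'->H->R'->H->plug->H
Char 2 ('B'): step: R->1, L=3; B->plug->B->R->F->L->F->refl->G->L'->C->R'->E->plug->E
Char 3 ('C'): step: R->2, L=3; C->plug->C->R->D->L->C->refl->E->L'->E->R'->A->plug->A
Char 4 ('E'): step: R->3, L=3; E->plug->E->R->E->L->E->refl->C->L'->D->R'->H->plug->H

Answer: HEAH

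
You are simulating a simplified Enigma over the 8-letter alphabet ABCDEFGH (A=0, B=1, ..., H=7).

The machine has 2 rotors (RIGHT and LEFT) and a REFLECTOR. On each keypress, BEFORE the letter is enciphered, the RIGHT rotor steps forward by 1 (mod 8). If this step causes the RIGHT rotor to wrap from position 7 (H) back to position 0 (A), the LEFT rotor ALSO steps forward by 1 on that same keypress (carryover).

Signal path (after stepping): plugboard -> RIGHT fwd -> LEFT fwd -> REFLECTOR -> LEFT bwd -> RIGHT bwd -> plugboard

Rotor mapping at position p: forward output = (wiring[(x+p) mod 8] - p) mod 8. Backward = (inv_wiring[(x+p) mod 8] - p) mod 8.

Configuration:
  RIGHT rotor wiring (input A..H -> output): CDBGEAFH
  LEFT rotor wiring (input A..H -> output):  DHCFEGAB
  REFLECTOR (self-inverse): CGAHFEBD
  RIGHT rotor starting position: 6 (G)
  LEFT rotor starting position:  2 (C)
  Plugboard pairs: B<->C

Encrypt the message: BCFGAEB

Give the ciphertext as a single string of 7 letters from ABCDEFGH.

Answer: HDHFHDH

Derivation:
Char 1 ('B'): step: R->7, L=2; B->plug->C->R->E->L->G->refl->B->L'->G->R'->H->plug->H
Char 2 ('C'): step: R->0, L->3 (L advanced); C->plug->B->R->D->L->F->refl->E->L'->G->R'->D->plug->D
Char 3 ('F'): step: R->1, L=3; F->plug->F->R->E->L->G->refl->B->L'->B->R'->H->plug->H
Char 4 ('G'): step: R->2, L=3; G->plug->G->R->A->L->C->refl->A->L'->F->R'->F->plug->F
Char 5 ('A'): step: R->3, L=3; A->plug->A->R->D->L->F->refl->E->L'->G->R'->H->plug->H
Char 6 ('E'): step: R->4, L=3; E->plug->E->R->G->L->E->refl->F->L'->D->R'->D->plug->D
Char 7 ('B'): step: R->5, L=3; B->plug->C->R->C->L->D->refl->H->L'->H->R'->H->plug->H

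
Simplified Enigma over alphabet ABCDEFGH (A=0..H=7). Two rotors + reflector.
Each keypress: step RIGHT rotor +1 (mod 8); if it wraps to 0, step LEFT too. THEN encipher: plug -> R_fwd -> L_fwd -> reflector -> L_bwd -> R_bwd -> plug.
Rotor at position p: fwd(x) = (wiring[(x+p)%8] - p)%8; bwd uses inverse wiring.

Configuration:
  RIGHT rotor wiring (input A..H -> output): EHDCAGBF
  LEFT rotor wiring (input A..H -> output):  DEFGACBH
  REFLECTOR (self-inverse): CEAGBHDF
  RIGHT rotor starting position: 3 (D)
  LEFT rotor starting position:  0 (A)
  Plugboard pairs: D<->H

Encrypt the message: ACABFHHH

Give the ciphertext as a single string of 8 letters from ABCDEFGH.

Answer: CDDHEEAD

Derivation:
Char 1 ('A'): step: R->4, L=0; A->plug->A->R->E->L->A->refl->C->L'->F->R'->C->plug->C
Char 2 ('C'): step: R->5, L=0; C->plug->C->R->A->L->D->refl->G->L'->D->R'->H->plug->D
Char 3 ('A'): step: R->6, L=0; A->plug->A->R->D->L->G->refl->D->L'->A->R'->H->plug->D
Char 4 ('B'): step: R->7, L=0; B->plug->B->R->F->L->C->refl->A->L'->E->R'->D->plug->H
Char 5 ('F'): step: R->0, L->1 (L advanced); F->plug->F->R->G->L->G->refl->D->L'->A->R'->E->plug->E
Char 6 ('H'): step: R->1, L=1; H->plug->D->R->H->L->C->refl->A->L'->F->R'->E->plug->E
Char 7 ('H'): step: R->2, L=1; H->plug->D->R->E->L->B->refl->E->L'->B->R'->A->plug->A
Char 8 ('H'): step: R->3, L=1; H->plug->D->R->G->L->G->refl->D->L'->A->R'->H->plug->D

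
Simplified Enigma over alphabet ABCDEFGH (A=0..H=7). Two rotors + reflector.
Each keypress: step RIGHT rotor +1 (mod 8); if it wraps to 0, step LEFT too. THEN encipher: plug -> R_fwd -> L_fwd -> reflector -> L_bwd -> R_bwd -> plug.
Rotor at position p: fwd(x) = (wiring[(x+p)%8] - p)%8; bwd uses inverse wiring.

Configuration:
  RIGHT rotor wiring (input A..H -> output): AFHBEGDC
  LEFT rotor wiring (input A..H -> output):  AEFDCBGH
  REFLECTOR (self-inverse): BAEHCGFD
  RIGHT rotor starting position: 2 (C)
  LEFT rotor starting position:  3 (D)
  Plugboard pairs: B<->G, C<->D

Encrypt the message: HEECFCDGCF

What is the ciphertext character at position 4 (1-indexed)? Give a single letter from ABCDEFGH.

Char 1 ('H'): step: R->3, L=3; H->plug->H->R->E->L->E->refl->C->L'->H->R'->E->plug->E
Char 2 ('E'): step: R->4, L=3; E->plug->E->R->E->L->E->refl->C->L'->H->R'->C->plug->D
Char 3 ('E'): step: R->5, L=3; E->plug->E->R->A->L->A->refl->B->L'->G->R'->B->plug->G
Char 4 ('C'): step: R->6, L=3; C->plug->D->R->H->L->C->refl->E->L'->E->R'->B->plug->G

G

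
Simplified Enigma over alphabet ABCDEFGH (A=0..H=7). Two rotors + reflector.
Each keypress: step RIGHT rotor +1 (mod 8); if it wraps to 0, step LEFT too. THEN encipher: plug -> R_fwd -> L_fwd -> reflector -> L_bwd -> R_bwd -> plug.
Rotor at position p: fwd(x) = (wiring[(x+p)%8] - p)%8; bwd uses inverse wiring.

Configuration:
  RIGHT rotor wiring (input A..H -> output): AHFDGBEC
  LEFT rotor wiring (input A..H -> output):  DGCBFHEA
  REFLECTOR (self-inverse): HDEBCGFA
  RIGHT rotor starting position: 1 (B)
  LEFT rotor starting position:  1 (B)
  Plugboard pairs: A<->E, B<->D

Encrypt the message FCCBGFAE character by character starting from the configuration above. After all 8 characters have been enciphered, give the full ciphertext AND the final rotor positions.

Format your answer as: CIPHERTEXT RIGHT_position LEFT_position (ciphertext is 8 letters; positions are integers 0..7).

Answer: CHADDEHC 1 2

Derivation:
Char 1 ('F'): step: R->2, L=1; F->plug->F->R->A->L->F->refl->G->L'->E->R'->C->plug->C
Char 2 ('C'): step: R->3, L=1; C->plug->C->R->G->L->H->refl->A->L'->C->R'->H->plug->H
Char 3 ('C'): step: R->4, L=1; C->plug->C->R->A->L->F->refl->G->L'->E->R'->E->plug->A
Char 4 ('B'): step: R->5, L=1; B->plug->D->R->D->L->E->refl->C->L'->H->R'->B->plug->D
Char 5 ('G'): step: R->6, L=1; G->plug->G->R->A->L->F->refl->G->L'->E->R'->B->plug->D
Char 6 ('F'): step: R->7, L=1; F->plug->F->R->H->L->C->refl->E->L'->D->R'->A->plug->E
Char 7 ('A'): step: R->0, L->2 (L advanced); A->plug->E->R->G->L->B->refl->D->L'->C->R'->H->plug->H
Char 8 ('E'): step: R->1, L=2; E->plug->A->R->G->L->B->refl->D->L'->C->R'->C->plug->C
Final: ciphertext=CHADDEHC, RIGHT=1, LEFT=2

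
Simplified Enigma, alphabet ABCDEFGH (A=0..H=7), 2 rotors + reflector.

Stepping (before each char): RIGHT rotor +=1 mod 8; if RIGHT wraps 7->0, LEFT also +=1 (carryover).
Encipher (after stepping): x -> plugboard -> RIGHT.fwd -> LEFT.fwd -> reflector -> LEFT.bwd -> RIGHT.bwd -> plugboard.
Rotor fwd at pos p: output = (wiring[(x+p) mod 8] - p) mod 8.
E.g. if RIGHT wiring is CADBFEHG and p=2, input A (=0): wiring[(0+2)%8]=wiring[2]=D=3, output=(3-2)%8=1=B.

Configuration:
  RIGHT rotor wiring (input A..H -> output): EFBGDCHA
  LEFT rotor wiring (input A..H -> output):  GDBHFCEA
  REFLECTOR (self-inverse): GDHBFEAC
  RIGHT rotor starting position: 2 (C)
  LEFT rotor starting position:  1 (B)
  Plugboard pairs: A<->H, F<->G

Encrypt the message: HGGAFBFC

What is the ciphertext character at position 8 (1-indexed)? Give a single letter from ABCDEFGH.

Char 1 ('H'): step: R->3, L=1; H->plug->A->R->D->L->E->refl->F->L'->H->R'->C->plug->C
Char 2 ('G'): step: R->4, L=1; G->plug->F->R->B->L->A->refl->G->L'->C->R'->H->plug->A
Char 3 ('G'): step: R->5, L=1; G->plug->F->R->E->L->B->refl->D->L'->F->R'->A->plug->H
Char 4 ('A'): step: R->6, L=1; A->plug->H->R->E->L->B->refl->D->L'->F->R'->G->plug->F
Char 5 ('F'): step: R->7, L=1; F->plug->G->R->D->L->E->refl->F->L'->H->R'->E->plug->E
Char 6 ('B'): step: R->0, L->2 (L advanced); B->plug->B->R->F->L->G->refl->A->L'->D->R'->E->plug->E
Char 7 ('F'): step: R->1, L=2; F->plug->G->R->H->L->B->refl->D->L'->C->R'->D->plug->D
Char 8 ('C'): step: R->2, L=2; C->plug->C->R->B->L->F->refl->E->L'->G->R'->F->plug->G

G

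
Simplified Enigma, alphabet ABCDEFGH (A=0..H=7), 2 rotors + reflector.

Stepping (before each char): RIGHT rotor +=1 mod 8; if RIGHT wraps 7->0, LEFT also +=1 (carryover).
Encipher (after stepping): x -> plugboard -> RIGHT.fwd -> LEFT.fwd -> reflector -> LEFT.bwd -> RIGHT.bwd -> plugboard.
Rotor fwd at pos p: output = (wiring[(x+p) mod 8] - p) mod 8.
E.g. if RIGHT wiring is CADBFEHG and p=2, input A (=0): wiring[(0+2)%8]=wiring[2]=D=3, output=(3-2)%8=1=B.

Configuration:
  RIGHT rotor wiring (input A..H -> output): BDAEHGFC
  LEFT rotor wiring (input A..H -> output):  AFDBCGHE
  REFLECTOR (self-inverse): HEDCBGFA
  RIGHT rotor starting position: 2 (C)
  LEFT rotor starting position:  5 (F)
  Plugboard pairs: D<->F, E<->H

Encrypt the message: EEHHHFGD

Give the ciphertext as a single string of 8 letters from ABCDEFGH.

Char 1 ('E'): step: R->3, L=5; E->plug->H->R->F->L->G->refl->F->L'->H->R'->E->plug->H
Char 2 ('E'): step: R->4, L=5; E->plug->H->R->A->L->B->refl->E->L'->G->R'->D->plug->F
Char 3 ('H'): step: R->5, L=5; H->plug->E->R->G->L->E->refl->B->L'->A->R'->B->plug->B
Char 4 ('H'): step: R->6, L=5; H->plug->E->R->C->L->H->refl->A->L'->E->R'->B->plug->B
Char 5 ('H'): step: R->7, L=5; H->plug->E->R->F->L->G->refl->F->L'->H->R'->G->plug->G
Char 6 ('F'): step: R->0, L->6 (L advanced); F->plug->D->R->E->L->F->refl->G->L'->B->R'->A->plug->A
Char 7 ('G'): step: R->1, L=6; G->plug->G->R->B->L->G->refl->F->L'->E->R'->F->plug->D
Char 8 ('D'): step: R->2, L=6; D->plug->F->R->A->L->B->refl->E->L'->G->R'->A->plug->A

Answer: HFBBGADA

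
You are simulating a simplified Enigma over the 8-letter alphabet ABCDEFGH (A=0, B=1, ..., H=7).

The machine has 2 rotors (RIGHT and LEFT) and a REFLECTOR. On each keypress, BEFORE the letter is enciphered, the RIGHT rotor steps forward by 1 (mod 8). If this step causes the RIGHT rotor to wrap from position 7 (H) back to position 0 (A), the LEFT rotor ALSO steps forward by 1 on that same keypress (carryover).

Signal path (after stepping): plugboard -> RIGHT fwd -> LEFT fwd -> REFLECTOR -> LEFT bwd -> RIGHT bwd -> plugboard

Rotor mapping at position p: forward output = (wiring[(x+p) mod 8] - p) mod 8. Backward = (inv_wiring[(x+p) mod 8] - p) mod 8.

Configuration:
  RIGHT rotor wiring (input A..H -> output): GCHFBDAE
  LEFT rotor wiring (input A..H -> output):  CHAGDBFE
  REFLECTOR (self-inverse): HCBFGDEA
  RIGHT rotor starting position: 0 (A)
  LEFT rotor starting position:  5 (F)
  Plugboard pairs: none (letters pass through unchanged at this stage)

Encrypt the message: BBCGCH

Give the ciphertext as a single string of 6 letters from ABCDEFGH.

Answer: CAGAGG

Derivation:
Char 1 ('B'): step: R->1, L=5; B->plug->B->R->G->L->B->refl->C->L'->E->R'->C->plug->C
Char 2 ('B'): step: R->2, L=5; B->plug->B->R->D->L->F->refl->D->L'->F->R'->A->plug->A
Char 3 ('C'): step: R->3, L=5; C->plug->C->R->A->L->E->refl->G->L'->H->R'->G->plug->G
Char 4 ('G'): step: R->4, L=5; G->plug->G->R->D->L->F->refl->D->L'->F->R'->A->plug->A
Char 5 ('C'): step: R->5, L=5; C->plug->C->R->H->L->G->refl->E->L'->A->R'->G->plug->G
Char 6 ('H'): step: R->6, L=5; H->plug->H->R->F->L->D->refl->F->L'->D->R'->G->plug->G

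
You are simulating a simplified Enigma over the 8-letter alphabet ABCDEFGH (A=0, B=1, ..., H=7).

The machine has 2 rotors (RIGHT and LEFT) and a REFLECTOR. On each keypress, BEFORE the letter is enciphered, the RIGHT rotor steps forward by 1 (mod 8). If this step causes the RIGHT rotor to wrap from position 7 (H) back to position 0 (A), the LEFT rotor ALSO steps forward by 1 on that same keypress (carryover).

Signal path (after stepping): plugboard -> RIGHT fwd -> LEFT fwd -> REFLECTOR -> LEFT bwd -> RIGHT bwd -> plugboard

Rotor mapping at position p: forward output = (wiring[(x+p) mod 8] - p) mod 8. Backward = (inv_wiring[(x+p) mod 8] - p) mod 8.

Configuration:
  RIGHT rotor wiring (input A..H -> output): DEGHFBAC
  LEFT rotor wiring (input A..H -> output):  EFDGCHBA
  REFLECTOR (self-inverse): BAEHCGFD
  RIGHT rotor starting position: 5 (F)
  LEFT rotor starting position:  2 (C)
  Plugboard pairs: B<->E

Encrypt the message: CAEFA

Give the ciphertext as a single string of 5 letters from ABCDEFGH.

Char 1 ('C'): step: R->6, L=2; C->plug->C->R->F->L->G->refl->F->L'->D->R'->H->plug->H
Char 2 ('A'): step: R->7, L=2; A->plug->A->R->D->L->F->refl->G->L'->F->R'->C->plug->C
Char 3 ('E'): step: R->0, L->3 (L advanced); E->plug->B->R->E->L->F->refl->G->L'->D->R'->A->plug->A
Char 4 ('F'): step: R->1, L=3; F->plug->F->R->H->L->A->refl->B->L'->F->R'->B->plug->E
Char 5 ('A'): step: R->2, L=3; A->plug->A->R->E->L->F->refl->G->L'->D->R'->C->plug->C

Answer: HCAEC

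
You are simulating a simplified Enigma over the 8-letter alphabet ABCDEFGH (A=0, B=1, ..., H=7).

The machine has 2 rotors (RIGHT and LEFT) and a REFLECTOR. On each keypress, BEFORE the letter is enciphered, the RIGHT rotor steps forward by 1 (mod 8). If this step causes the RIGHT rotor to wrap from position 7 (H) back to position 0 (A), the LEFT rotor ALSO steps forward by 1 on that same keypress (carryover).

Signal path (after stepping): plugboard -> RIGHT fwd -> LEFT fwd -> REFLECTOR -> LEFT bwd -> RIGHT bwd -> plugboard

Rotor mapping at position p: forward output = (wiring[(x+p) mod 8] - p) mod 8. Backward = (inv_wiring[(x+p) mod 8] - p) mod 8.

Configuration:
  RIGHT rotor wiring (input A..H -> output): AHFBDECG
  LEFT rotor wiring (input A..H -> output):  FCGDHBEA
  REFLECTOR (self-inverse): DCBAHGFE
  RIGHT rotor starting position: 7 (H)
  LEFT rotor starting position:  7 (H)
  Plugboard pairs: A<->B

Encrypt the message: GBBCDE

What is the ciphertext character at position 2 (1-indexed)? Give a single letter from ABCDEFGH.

Char 1 ('G'): step: R->0, L->0 (L advanced); G->plug->G->R->C->L->G->refl->F->L'->A->R'->A->plug->B
Char 2 ('B'): step: R->1, L=0; B->plug->A->R->G->L->E->refl->H->L'->E->R'->B->plug->A

A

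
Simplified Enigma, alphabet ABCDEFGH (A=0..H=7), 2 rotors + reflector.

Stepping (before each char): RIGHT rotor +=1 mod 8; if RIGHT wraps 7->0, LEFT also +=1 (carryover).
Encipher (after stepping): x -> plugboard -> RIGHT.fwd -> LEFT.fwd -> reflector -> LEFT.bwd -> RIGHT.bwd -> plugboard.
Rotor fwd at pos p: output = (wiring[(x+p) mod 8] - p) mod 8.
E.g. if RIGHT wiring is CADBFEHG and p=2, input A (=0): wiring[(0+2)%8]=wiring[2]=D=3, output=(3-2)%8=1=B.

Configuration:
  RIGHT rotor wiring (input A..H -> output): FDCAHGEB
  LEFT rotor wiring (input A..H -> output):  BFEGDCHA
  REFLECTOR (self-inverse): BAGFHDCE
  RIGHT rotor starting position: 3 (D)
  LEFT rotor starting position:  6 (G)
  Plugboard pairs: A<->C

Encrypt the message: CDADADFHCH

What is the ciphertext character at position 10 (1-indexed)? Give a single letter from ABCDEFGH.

Char 1 ('C'): step: R->4, L=6; C->plug->A->R->D->L->H->refl->E->L'->H->R'->F->plug->F
Char 2 ('D'): step: R->5, L=6; D->plug->D->R->A->L->B->refl->A->L'->F->R'->F->plug->F
Char 3 ('A'): step: R->6, L=6; A->plug->C->R->H->L->E->refl->H->L'->D->R'->B->plug->B
Char 4 ('D'): step: R->7, L=6; D->plug->D->R->D->L->H->refl->E->L'->H->R'->G->plug->G
Char 5 ('A'): step: R->0, L->7 (L advanced); A->plug->C->R->C->L->G->refl->C->L'->B->R'->H->plug->H
Char 6 ('D'): step: R->1, L=7; D->plug->D->R->G->L->D->refl->F->L'->D->R'->F->plug->F
Char 7 ('F'): step: R->2, L=7; F->plug->F->R->H->L->A->refl->B->L'->A->R'->A->plug->C
Char 8 ('H'): step: R->3, L=7; H->plug->H->R->H->L->A->refl->B->L'->A->R'->G->plug->G
Char 9 ('C'): step: R->4, L=7; C->plug->A->R->D->L->F->refl->D->L'->G->R'->G->plug->G
Char 10 ('H'): step: R->5, L=7; H->plug->H->R->C->L->G->refl->C->L'->B->R'->A->plug->C

C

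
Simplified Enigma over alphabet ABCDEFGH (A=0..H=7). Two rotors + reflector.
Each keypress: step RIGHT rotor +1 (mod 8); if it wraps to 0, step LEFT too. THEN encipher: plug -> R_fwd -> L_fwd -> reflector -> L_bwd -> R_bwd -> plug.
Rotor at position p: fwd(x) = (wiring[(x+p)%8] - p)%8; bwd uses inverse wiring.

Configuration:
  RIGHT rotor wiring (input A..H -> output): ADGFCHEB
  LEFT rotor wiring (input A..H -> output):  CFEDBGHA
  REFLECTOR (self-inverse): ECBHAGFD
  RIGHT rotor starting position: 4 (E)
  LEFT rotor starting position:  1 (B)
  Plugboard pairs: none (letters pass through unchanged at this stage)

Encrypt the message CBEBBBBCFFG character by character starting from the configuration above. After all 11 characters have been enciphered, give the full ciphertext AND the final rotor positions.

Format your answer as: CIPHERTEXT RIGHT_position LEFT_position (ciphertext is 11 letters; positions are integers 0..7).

Char 1 ('C'): step: R->5, L=1; C->plug->C->R->E->L->F->refl->G->L'->F->R'->H->plug->H
Char 2 ('B'): step: R->6, L=1; B->plug->B->R->D->L->A->refl->E->L'->A->R'->E->plug->E
Char 3 ('E'): step: R->7, L=1; E->plug->E->R->G->L->H->refl->D->L'->B->R'->B->plug->B
Char 4 ('B'): step: R->0, L->2 (L advanced); B->plug->B->R->D->L->E->refl->A->L'->G->R'->C->plug->C
Char 5 ('B'): step: R->1, L=2; B->plug->B->R->F->L->G->refl->F->L'->E->R'->C->plug->C
Char 6 ('B'): step: R->2, L=2; B->plug->B->R->D->L->E->refl->A->L'->G->R'->G->plug->G
Char 7 ('B'): step: R->3, L=2; B->plug->B->R->H->L->D->refl->H->L'->C->R'->A->plug->A
Char 8 ('C'): step: R->4, L=2; C->plug->C->R->A->L->C->refl->B->L'->B->R'->H->plug->H
Char 9 ('F'): step: R->5, L=2; F->plug->F->R->B->L->B->refl->C->L'->A->R'->G->plug->G
Char 10 ('F'): step: R->6, L=2; F->plug->F->R->H->L->D->refl->H->L'->C->R'->C->plug->C
Char 11 ('G'): step: R->7, L=2; G->plug->G->R->A->L->C->refl->B->L'->B->R'->B->plug->B
Final: ciphertext=HEBCCGAHGCB, RIGHT=7, LEFT=2

Answer: HEBCCGAHGCB 7 2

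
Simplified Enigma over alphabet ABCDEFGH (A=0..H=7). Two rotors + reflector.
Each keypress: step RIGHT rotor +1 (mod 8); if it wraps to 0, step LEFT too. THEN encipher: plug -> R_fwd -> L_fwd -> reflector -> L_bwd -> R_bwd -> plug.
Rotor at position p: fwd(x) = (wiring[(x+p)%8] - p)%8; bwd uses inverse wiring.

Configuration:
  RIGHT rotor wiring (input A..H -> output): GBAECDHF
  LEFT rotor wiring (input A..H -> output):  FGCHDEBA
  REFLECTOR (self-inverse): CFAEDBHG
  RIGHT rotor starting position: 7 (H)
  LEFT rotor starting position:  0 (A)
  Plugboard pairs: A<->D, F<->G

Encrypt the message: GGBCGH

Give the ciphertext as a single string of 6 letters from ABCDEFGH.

Answer: HEDDCG

Derivation:
Char 1 ('G'): step: R->0, L->1 (L advanced); G->plug->F->R->D->L->C->refl->A->L'->F->R'->H->plug->H
Char 2 ('G'): step: R->1, L=1; G->plug->F->R->G->L->H->refl->G->L'->C->R'->E->plug->E
Char 3 ('B'): step: R->2, L=1; B->plug->B->R->C->L->G->refl->H->L'->G->R'->A->plug->D
Char 4 ('C'): step: R->3, L=1; C->plug->C->R->A->L->F->refl->B->L'->B->R'->A->plug->D
Char 5 ('G'): step: R->4, L=1; G->plug->F->R->F->L->A->refl->C->L'->D->R'->C->plug->C
Char 6 ('H'): step: R->5, L=1; H->plug->H->R->F->L->A->refl->C->L'->D->R'->F->plug->G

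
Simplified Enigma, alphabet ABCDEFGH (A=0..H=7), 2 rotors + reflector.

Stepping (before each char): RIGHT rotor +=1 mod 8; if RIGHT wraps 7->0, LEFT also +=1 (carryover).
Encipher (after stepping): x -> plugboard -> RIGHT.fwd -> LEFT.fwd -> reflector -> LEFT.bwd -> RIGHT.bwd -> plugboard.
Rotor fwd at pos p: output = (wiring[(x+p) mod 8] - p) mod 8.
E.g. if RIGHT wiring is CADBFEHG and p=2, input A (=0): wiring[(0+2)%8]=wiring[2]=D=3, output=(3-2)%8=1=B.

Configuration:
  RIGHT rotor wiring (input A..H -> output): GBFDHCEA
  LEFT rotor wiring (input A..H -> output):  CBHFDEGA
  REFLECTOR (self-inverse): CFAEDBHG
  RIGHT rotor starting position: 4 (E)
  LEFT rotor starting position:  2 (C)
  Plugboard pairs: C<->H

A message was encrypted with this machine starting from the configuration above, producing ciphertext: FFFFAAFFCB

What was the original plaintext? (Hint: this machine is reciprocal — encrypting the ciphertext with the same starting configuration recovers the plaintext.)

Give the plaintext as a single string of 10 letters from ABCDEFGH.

Answer: CEHGECHBEC

Derivation:
Char 1 ('F'): step: R->5, L=2; F->plug->F->R->A->L->F->refl->B->L'->C->R'->H->plug->C
Char 2 ('F'): step: R->6, L=2; F->plug->F->R->F->L->G->refl->H->L'->H->R'->E->plug->E
Char 3 ('F'): step: R->7, L=2; F->plug->F->R->A->L->F->refl->B->L'->C->R'->C->plug->H
Char 4 ('F'): step: R->0, L->3 (L advanced); F->plug->F->R->C->L->B->refl->F->L'->E->R'->G->plug->G
Char 5 ('A'): step: R->1, L=3; A->plug->A->R->A->L->C->refl->A->L'->B->R'->E->plug->E
Char 6 ('A'): step: R->2, L=3; A->plug->A->R->D->L->D->refl->E->L'->H->R'->H->plug->C
Char 7 ('F'): step: R->3, L=3; F->plug->F->R->D->L->D->refl->E->L'->H->R'->C->plug->H
Char 8 ('F'): step: R->4, L=3; F->plug->F->R->F->L->H->refl->G->L'->G->R'->B->plug->B
Char 9 ('C'): step: R->5, L=3; C->plug->H->R->C->L->B->refl->F->L'->E->R'->E->plug->E
Char 10 ('B'): step: R->6, L=3; B->plug->B->R->C->L->B->refl->F->L'->E->R'->H->plug->C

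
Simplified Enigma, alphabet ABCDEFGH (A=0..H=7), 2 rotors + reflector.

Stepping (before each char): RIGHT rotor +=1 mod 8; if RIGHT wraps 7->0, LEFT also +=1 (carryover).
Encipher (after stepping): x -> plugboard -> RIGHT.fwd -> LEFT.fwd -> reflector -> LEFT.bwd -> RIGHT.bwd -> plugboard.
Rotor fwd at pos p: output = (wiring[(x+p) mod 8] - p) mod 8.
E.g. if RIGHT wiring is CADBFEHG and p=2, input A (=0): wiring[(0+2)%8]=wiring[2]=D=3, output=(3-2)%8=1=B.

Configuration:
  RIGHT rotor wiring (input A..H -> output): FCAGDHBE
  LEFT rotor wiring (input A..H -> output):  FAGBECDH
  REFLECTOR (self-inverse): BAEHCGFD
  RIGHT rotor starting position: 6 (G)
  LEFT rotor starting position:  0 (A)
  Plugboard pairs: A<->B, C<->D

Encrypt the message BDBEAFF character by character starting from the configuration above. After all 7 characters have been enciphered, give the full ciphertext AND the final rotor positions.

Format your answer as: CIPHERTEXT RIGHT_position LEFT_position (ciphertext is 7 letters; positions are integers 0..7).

Answer: FEECBEC 5 1

Derivation:
Char 1 ('B'): step: R->7, L=0; B->plug->A->R->F->L->C->refl->E->L'->E->R'->F->plug->F
Char 2 ('D'): step: R->0, L->1 (L advanced); D->plug->C->R->A->L->H->refl->D->L'->D->R'->E->plug->E
Char 3 ('B'): step: R->1, L=1; B->plug->A->R->B->L->F->refl->G->L'->G->R'->E->plug->E
Char 4 ('E'): step: R->2, L=1; E->plug->E->R->H->L->E->refl->C->L'->F->R'->D->plug->C
Char 5 ('A'): step: R->3, L=1; A->plug->B->R->A->L->H->refl->D->L'->D->R'->A->plug->B
Char 6 ('F'): step: R->4, L=1; F->plug->F->R->G->L->G->refl->F->L'->B->R'->E->plug->E
Char 7 ('F'): step: R->5, L=1; F->plug->F->R->D->L->D->refl->H->L'->A->R'->D->plug->C
Final: ciphertext=FEECBEC, RIGHT=5, LEFT=1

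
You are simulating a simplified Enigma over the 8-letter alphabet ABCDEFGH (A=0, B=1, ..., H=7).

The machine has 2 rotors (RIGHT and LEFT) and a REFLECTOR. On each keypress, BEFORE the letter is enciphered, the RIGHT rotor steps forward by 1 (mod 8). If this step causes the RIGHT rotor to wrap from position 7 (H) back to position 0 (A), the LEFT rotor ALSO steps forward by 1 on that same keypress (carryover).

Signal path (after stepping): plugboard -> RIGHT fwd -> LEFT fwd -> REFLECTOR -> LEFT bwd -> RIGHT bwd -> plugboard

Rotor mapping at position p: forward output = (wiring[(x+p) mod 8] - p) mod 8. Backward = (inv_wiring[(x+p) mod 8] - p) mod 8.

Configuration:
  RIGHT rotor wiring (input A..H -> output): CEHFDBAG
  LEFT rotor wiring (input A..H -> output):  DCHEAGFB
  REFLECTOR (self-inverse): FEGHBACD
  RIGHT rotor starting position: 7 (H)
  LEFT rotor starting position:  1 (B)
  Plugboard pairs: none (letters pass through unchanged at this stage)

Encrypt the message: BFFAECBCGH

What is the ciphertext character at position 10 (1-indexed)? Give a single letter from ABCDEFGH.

Char 1 ('B'): step: R->0, L->2 (L advanced); B->plug->B->R->E->L->D->refl->H->L'->F->R'->D->plug->D
Char 2 ('F'): step: R->1, L=2; F->plug->F->R->H->L->A->refl->F->L'->A->R'->E->plug->E
Char 3 ('F'): step: R->2, L=2; F->plug->F->R->E->L->D->refl->H->L'->F->R'->A->plug->A
Char 4 ('A'): step: R->3, L=2; A->plug->A->R->C->L->G->refl->C->L'->B->R'->G->plug->G
Char 5 ('E'): step: R->4, L=2; E->plug->E->R->G->L->B->refl->E->L'->D->R'->G->plug->G
Char 6 ('C'): step: R->5, L=2; C->plug->C->R->B->L->C->refl->G->L'->C->R'->F->plug->F
Char 7 ('B'): step: R->6, L=2; B->plug->B->R->A->L->F->refl->A->L'->H->R'->F->plug->F
Char 8 ('C'): step: R->7, L=2; C->plug->C->R->F->L->H->refl->D->L'->E->R'->F->plug->F
Char 9 ('G'): step: R->0, L->3 (L advanced); G->plug->G->R->A->L->B->refl->E->L'->H->R'->C->plug->C
Char 10 ('H'): step: R->1, L=3; H->plug->H->R->B->L->F->refl->A->L'->F->R'->G->plug->G

G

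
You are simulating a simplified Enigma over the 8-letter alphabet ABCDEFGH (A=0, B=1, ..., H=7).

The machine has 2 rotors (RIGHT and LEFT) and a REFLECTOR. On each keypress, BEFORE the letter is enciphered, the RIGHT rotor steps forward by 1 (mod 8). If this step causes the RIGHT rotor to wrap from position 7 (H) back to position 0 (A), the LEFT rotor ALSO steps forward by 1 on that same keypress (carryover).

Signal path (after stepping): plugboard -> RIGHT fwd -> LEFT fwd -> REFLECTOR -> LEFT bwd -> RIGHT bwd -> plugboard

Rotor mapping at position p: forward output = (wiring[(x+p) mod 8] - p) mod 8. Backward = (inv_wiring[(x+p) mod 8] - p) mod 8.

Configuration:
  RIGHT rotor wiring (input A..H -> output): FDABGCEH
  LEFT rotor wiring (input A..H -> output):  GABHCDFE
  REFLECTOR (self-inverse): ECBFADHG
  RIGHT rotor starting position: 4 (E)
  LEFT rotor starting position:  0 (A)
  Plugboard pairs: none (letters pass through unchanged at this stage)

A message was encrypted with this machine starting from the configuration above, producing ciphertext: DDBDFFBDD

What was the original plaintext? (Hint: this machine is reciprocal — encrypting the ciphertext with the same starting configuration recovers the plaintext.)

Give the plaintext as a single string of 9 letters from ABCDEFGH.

Char 1 ('D'): step: R->5, L=0; D->plug->D->R->A->L->G->refl->H->L'->D->R'->F->plug->F
Char 2 ('D'): step: R->6, L=0; D->plug->D->R->F->L->D->refl->F->L'->G->R'->A->plug->A
Char 3 ('B'): step: R->7, L=0; B->plug->B->R->G->L->F->refl->D->L'->F->R'->H->plug->H
Char 4 ('D'): step: R->0, L->1 (L advanced); D->plug->D->R->B->L->A->refl->E->L'->F->R'->A->plug->A
Char 5 ('F'): step: R->1, L=1; F->plug->F->R->D->L->B->refl->C->L'->E->R'->H->plug->H
Char 6 ('F'): step: R->2, L=1; F->plug->F->R->F->L->E->refl->A->L'->B->R'->H->plug->H
Char 7 ('B'): step: R->3, L=1; B->plug->B->R->D->L->B->refl->C->L'->E->R'->E->plug->E
Char 8 ('D'): step: R->4, L=1; D->plug->D->R->D->L->B->refl->C->L'->E->R'->G->plug->G
Char 9 ('D'): step: R->5, L=1; D->plug->D->R->A->L->H->refl->G->L'->C->R'->C->plug->C

Answer: FAHAHHEGC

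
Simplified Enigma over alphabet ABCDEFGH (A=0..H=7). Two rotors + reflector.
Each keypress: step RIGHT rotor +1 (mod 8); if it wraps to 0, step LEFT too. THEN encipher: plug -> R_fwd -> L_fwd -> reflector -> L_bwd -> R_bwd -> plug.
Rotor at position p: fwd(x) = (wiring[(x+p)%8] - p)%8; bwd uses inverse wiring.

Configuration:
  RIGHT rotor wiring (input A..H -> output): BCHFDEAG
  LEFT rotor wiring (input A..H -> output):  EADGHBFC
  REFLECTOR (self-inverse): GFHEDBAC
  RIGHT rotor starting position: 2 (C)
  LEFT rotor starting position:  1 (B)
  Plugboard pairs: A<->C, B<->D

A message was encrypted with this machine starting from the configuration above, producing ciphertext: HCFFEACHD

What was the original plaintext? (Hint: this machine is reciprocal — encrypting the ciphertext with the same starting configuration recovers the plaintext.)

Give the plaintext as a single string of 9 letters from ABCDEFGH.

Answer: EEHGDBABC

Derivation:
Char 1 ('H'): step: R->3, L=1; H->plug->H->R->E->L->A->refl->G->L'->D->R'->E->plug->E
Char 2 ('C'): step: R->4, L=1; C->plug->A->R->H->L->D->refl->E->L'->F->R'->E->plug->E
Char 3 ('F'): step: R->5, L=1; F->plug->F->R->C->L->F->refl->B->L'->G->R'->H->plug->H
Char 4 ('F'): step: R->6, L=1; F->plug->F->R->H->L->D->refl->E->L'->F->R'->G->plug->G
Char 5 ('E'): step: R->7, L=1; E->plug->E->R->G->L->B->refl->F->L'->C->R'->B->plug->D
Char 6 ('A'): step: R->0, L->2 (L advanced); A->plug->C->R->H->L->G->refl->A->L'->F->R'->D->plug->B
Char 7 ('C'): step: R->1, L=2; C->plug->A->R->B->L->E->refl->D->L'->E->R'->C->plug->A
Char 8 ('H'): step: R->2, L=2; H->plug->H->R->A->L->B->refl->F->L'->C->R'->D->plug->B
Char 9 ('D'): step: R->3, L=2; D->plug->B->R->A->L->B->refl->F->L'->C->R'->A->plug->C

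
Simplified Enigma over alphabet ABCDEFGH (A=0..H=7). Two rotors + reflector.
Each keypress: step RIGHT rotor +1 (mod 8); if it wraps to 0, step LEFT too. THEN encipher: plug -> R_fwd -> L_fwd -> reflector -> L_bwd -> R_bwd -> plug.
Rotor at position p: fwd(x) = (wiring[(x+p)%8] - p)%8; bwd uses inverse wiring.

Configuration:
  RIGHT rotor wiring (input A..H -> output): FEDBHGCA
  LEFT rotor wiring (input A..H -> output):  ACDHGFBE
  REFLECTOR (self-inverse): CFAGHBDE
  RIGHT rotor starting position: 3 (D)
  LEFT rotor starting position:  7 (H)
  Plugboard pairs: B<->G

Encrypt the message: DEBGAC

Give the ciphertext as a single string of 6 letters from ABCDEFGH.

Answer: BBHEFF

Derivation:
Char 1 ('D'): step: R->4, L=7; D->plug->D->R->E->L->A->refl->C->L'->H->R'->G->plug->B
Char 2 ('E'): step: R->5, L=7; E->plug->E->R->H->L->C->refl->A->L'->E->R'->G->plug->B
Char 3 ('B'): step: R->6, L=7; B->plug->G->R->B->L->B->refl->F->L'->A->R'->H->plug->H
Char 4 ('G'): step: R->7, L=7; G->plug->B->R->G->L->G->refl->D->L'->C->R'->E->plug->E
Char 5 ('A'): step: R->0, L->0 (L advanced); A->plug->A->R->F->L->F->refl->B->L'->G->R'->F->plug->F
Char 6 ('C'): step: R->1, L=0; C->plug->C->R->A->L->A->refl->C->L'->B->R'->F->plug->F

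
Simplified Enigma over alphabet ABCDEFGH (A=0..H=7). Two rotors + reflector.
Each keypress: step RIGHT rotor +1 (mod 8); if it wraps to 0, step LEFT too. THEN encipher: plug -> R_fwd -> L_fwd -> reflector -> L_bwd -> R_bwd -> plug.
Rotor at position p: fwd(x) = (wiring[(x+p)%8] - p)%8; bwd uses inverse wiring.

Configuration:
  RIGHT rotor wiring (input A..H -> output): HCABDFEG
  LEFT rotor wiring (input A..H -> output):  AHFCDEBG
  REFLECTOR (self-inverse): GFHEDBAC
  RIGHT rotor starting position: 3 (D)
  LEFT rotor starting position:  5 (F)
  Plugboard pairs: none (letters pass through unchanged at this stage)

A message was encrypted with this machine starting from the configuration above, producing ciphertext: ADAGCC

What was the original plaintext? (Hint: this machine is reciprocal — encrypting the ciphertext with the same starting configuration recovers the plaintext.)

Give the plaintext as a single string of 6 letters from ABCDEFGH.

Char 1 ('A'): step: R->4, L=5; A->plug->A->R->H->L->G->refl->A->L'->F->R'->H->plug->H
Char 2 ('D'): step: R->5, L=5; D->plug->D->R->C->L->B->refl->F->L'->G->R'->H->plug->H
Char 3 ('A'): step: R->6, L=5; A->plug->A->R->G->L->F->refl->B->L'->C->R'->E->plug->E
Char 4 ('G'): step: R->7, L=5; G->plug->G->R->G->L->F->refl->B->L'->C->R'->E->plug->E
Char 5 ('C'): step: R->0, L->6 (L advanced); C->plug->C->R->A->L->D->refl->E->L'->F->R'->F->plug->F
Char 6 ('C'): step: R->1, L=6; C->plug->C->R->A->L->D->refl->E->L'->F->R'->G->plug->G

Answer: HHEEFG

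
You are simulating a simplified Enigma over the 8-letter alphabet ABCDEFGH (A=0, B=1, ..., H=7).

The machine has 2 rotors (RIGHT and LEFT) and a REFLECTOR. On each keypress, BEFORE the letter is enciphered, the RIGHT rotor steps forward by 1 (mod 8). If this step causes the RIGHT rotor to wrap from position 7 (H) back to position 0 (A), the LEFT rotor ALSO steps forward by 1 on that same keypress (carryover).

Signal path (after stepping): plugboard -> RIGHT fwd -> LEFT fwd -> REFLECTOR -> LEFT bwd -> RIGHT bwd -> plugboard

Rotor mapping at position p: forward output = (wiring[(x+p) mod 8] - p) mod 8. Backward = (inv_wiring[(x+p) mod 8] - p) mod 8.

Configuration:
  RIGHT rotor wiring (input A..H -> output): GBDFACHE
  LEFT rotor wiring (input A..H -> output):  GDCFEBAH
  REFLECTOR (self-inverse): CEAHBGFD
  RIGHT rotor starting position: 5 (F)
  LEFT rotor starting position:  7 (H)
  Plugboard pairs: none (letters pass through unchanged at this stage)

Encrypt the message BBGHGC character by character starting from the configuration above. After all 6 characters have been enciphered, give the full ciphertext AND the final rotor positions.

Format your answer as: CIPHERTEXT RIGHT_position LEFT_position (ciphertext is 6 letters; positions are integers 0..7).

Char 1 ('B'): step: R->6, L=7; B->plug->B->R->G->L->C->refl->A->L'->A->R'->C->plug->C
Char 2 ('B'): step: R->7, L=7; B->plug->B->R->H->L->B->refl->E->L'->C->R'->C->plug->C
Char 3 ('G'): step: R->0, L->0 (L advanced); G->plug->G->R->H->L->H->refl->D->L'->B->R'->B->plug->B
Char 4 ('H'): step: R->1, L=0; H->plug->H->R->F->L->B->refl->E->L'->E->R'->C->plug->C
Char 5 ('G'): step: R->2, L=0; G->plug->G->R->E->L->E->refl->B->L'->F->R'->E->plug->E
Char 6 ('C'): step: R->3, L=0; C->plug->C->R->H->L->H->refl->D->L'->B->R'->E->plug->E
Final: ciphertext=CCBCEE, RIGHT=3, LEFT=0

Answer: CCBCEE 3 0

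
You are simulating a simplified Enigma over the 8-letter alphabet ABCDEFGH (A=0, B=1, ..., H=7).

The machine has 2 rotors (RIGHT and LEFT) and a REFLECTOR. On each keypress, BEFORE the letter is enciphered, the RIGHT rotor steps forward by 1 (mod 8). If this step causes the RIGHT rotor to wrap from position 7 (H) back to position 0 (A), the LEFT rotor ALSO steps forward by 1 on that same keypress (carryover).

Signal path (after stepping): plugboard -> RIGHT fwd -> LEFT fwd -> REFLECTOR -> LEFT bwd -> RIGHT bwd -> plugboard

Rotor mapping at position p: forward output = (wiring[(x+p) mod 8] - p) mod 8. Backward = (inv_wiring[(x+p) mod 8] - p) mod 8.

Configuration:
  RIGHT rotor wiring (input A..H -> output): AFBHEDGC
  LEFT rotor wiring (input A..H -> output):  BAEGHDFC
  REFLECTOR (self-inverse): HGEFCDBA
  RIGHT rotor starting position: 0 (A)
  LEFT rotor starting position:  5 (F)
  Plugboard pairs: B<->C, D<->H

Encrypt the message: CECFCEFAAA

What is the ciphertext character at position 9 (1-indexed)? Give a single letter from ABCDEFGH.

Char 1 ('C'): step: R->1, L=5; C->plug->B->R->A->L->G->refl->B->L'->G->R'->C->plug->B
Char 2 ('E'): step: R->2, L=5; E->plug->E->R->E->L->D->refl->F->L'->C->R'->C->plug->B
Char 3 ('C'): step: R->3, L=5; C->plug->B->R->B->L->A->refl->H->L'->F->R'->F->plug->F
Char 4 ('F'): step: R->4, L=5; F->plug->F->R->B->L->A->refl->H->L'->F->R'->G->plug->G
Char 5 ('C'): step: R->5, L=5; C->plug->B->R->B->L->A->refl->H->L'->F->R'->C->plug->B
Char 6 ('E'): step: R->6, L=5; E->plug->E->R->D->L->E->refl->C->L'->H->R'->D->plug->H
Char 7 ('F'): step: R->7, L=5; F->plug->F->R->F->L->H->refl->A->L'->B->R'->B->plug->C
Char 8 ('A'): step: R->0, L->6 (L advanced); A->plug->A->R->A->L->H->refl->A->L'->F->R'->B->plug->C
Char 9 ('A'): step: R->1, L=6; A->plug->A->R->E->L->G->refl->B->L'->G->R'->C->plug->B

B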